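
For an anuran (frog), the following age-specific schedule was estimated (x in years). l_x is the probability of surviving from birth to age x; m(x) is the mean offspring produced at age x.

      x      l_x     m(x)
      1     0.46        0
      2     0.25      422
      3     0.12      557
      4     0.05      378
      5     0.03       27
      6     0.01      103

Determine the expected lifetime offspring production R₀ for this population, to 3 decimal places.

193.080

R₀ = Σ l_x m(x):
  age 1: 0.46 × 0 = 0.0000
  age 2: 0.25 × 422 = 105.5000
  age 3: 0.12 × 557 = 66.8400
  age 4: 0.05 × 378 = 18.9000
  age 5: 0.03 × 27 = 0.8100
  age 6: 0.01 × 103 = 1.0300
R₀ = 0.0000 + 105.5000 + 66.8400 + 18.9000 + 0.8100 + 1.0300 = 193.0800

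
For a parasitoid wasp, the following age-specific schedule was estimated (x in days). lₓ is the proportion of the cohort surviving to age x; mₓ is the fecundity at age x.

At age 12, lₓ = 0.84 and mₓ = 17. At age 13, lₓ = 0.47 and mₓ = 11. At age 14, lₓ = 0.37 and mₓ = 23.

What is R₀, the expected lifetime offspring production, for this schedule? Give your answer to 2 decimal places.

R₀ = Σ lₓ mₓ:
  age 12: 0.84 × 17 = 14.2800
  age 13: 0.47 × 11 = 5.1700
  age 14: 0.37 × 23 = 8.5100
R₀ = 14.2800 + 5.1700 + 8.5100 = 27.9600

27.96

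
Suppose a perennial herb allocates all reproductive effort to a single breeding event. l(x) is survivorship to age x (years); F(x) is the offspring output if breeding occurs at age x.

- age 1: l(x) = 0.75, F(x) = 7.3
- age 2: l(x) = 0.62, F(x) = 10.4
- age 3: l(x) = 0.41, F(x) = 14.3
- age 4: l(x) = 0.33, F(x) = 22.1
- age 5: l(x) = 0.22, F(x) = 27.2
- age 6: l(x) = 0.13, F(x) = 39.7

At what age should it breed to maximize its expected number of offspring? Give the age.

4

Expected offspring if breeding at age x = l(x) × F(x):
  age 1: 0.75 × 7.3 = 5.475
  age 2: 0.62 × 10.4 = 6.448
  age 3: 0.41 × 14.3 = 5.863
  age 4: 0.33 × 22.1 = 7.293
  age 5: 0.22 × 27.2 = 5.984
  age 6: 0.13 × 39.7 = 5.161
Maximum at age 4 (7.293).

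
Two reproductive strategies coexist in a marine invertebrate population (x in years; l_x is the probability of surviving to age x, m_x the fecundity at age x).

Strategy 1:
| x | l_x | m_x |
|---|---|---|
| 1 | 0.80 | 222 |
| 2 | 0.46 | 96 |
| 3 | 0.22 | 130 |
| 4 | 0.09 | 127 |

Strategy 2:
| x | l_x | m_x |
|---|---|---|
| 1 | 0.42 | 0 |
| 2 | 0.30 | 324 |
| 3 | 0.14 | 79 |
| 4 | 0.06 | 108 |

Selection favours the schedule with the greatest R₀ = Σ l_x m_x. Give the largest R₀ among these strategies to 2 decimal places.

Strategy 1: R₀ = 0.80×222 + 0.46×96 + 0.22×130 + 0.09×127 = 261.7900
Strategy 2: R₀ = 0.42×0 + 0.30×324 + 0.14×79 + 0.06×108 = 114.7400
Highest R₀: strategy 1 with 261.7900.

261.79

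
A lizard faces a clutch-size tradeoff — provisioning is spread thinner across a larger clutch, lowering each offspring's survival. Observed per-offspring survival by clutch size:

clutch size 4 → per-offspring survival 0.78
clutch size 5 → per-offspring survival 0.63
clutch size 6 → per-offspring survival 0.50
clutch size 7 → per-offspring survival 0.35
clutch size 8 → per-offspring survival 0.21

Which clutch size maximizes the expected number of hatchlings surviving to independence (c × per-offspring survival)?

5

Expected hatchlings surviving to independence = c × s(c):
  c=4: 4 × 0.78 = 3.120
  c=5: 5 × 0.63 = 3.150
  c=6: 6 × 0.50 = 3.000
  c=7: 7 × 0.35 = 2.450
  c=8: 8 × 0.21 = 1.680
Maximum at c = 5 (3.150 hatchlings surviving to independence).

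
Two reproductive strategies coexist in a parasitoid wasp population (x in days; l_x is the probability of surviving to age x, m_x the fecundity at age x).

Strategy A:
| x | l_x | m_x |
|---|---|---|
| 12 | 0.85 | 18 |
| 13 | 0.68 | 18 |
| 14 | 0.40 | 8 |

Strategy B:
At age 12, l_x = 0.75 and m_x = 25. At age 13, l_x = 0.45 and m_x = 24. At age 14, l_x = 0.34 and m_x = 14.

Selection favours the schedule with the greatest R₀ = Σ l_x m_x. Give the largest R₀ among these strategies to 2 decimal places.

Strategy A: R₀ = 0.85×18 + 0.68×18 + 0.40×8 = 30.7400
Strategy B: R₀ = 0.75×25 + 0.45×24 + 0.34×14 = 34.3100
Highest R₀: strategy B with 34.3100.

34.31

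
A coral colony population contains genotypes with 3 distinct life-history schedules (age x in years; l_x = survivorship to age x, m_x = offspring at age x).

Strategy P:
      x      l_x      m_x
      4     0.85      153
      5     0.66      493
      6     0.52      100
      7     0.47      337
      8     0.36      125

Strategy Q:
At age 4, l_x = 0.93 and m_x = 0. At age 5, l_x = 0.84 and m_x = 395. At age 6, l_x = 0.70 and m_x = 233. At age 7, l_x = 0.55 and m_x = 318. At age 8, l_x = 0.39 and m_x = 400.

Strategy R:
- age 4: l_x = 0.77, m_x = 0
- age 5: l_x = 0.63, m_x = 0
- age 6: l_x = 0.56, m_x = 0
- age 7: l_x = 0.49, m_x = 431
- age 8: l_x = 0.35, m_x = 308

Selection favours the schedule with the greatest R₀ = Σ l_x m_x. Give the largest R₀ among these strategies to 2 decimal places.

Strategy P: R₀ = 0.85×153 + 0.66×493 + 0.52×100 + 0.47×337 + 0.36×125 = 710.8200
Strategy Q: R₀ = 0.93×0 + 0.84×395 + 0.70×233 + 0.55×318 + 0.39×400 = 825.8000
Strategy R: R₀ = 0.77×0 + 0.63×0 + 0.56×0 + 0.49×431 + 0.35×308 = 318.9900
Highest R₀: strategy Q with 825.8000.

825.80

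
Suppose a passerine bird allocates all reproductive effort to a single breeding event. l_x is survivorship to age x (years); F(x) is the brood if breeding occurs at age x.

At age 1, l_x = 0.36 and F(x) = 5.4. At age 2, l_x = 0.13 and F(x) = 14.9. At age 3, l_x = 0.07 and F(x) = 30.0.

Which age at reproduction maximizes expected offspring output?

3

Expected offspring if breeding at age x = l_x × F(x):
  age 1: 0.36 × 5.4 = 1.944
  age 2: 0.13 × 14.9 = 1.937
  age 3: 0.07 × 30.0 = 2.100
Maximum at age 3 (2.100).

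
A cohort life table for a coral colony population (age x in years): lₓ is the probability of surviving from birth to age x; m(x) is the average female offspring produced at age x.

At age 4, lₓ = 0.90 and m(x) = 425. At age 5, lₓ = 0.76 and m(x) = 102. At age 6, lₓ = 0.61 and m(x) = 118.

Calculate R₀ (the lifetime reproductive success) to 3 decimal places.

532.000

R₀ = Σ lₓ m(x):
  age 4: 0.90 × 425 = 382.5000
  age 5: 0.76 × 102 = 77.5200
  age 6: 0.61 × 118 = 71.9800
R₀ = 382.5000 + 77.5200 + 71.9800 = 532.0000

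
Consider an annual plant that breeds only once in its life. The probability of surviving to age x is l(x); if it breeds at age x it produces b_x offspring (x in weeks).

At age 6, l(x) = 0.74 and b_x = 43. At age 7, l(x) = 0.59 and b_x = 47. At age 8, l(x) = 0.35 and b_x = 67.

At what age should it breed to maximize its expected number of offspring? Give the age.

Expected offspring if breeding at age x = l(x) × b_x:
  age 6: 0.74 × 43 = 31.820
  age 7: 0.59 × 47 = 27.730
  age 8: 0.35 × 67 = 23.450
Maximum at age 6 (31.820).

6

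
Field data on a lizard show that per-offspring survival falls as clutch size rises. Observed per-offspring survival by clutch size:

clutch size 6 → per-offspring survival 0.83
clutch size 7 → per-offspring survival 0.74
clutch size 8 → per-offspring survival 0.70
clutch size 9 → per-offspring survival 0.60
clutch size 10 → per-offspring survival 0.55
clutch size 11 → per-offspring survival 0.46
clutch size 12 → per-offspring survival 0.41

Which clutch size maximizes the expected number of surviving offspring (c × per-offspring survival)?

8

Expected surviving offspring = c × s(c):
  c=6: 6 × 0.83 = 4.980
  c=7: 7 × 0.74 = 5.180
  c=8: 8 × 0.70 = 5.600
  c=9: 9 × 0.60 = 5.400
  c=10: 10 × 0.55 = 5.500
  c=11: 11 × 0.46 = 5.060
  c=12: 12 × 0.41 = 4.920
Maximum at c = 8 (5.600 surviving offspring).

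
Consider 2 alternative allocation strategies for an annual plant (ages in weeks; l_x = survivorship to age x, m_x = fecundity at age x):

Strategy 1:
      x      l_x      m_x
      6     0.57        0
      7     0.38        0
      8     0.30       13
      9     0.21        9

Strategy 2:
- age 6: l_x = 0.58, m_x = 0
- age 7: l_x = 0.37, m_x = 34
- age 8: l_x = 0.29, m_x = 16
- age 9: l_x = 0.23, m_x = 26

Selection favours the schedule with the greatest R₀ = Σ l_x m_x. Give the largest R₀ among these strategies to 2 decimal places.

Strategy 1: R₀ = 0.57×0 + 0.38×0 + 0.30×13 + 0.21×9 = 5.7900
Strategy 2: R₀ = 0.58×0 + 0.37×34 + 0.29×16 + 0.23×26 = 23.2000
Highest R₀: strategy 2 with 23.2000.

23.20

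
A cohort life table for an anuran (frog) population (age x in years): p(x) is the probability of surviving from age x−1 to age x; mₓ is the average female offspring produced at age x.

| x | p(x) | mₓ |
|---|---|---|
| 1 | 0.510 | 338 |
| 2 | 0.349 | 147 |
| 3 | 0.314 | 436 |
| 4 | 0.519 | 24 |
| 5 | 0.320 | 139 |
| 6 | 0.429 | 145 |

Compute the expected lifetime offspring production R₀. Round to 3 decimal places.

Survivorship from birth: l_x = p_1·p_2·…·p_x.
  l_1 = 0.51000
  l_2 = 0.17799
  l_3 = 0.05589
  l_4 = 0.02901
  l_5 = 0.00928
  l_6 = 0.00398
R₀ = Σ l_x mₓ:
  age 1: 0.51000 × 338 = 172.3800
  age 2: 0.17799 × 147 = 26.1645
  age 3: 0.05589 × 436 = 24.3680
  age 4: 0.02901 × 24 = 0.6962
  age 5: 0.00928 × 139 = 1.2899
  age 6: 0.00398 × 145 = 0.5771
R₀ = 172.3800 + 26.1645 + 24.3680 + 0.6962 + 1.2899 + 0.5771 = 225.4758

225.476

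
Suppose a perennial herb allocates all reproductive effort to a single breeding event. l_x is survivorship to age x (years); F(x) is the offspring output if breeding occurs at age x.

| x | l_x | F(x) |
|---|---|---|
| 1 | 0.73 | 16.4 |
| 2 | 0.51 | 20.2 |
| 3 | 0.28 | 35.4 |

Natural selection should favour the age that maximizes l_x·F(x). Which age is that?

1

Expected offspring if breeding at age x = l_x × F(x):
  age 1: 0.73 × 16.4 = 11.972
  age 2: 0.51 × 20.2 = 10.302
  age 3: 0.28 × 35.4 = 9.912
Maximum at age 1 (11.972).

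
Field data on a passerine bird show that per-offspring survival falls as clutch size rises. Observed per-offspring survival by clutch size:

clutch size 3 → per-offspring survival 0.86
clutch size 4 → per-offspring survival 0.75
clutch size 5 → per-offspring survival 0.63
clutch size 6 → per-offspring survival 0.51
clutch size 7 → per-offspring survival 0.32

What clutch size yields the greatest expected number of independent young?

5

Expected independent young = c × s(c):
  c=3: 3 × 0.86 = 2.580
  c=4: 4 × 0.75 = 3.000
  c=5: 5 × 0.63 = 3.150
  c=6: 6 × 0.51 = 3.060
  c=7: 7 × 0.32 = 2.240
Maximum at c = 5 (3.150 independent young).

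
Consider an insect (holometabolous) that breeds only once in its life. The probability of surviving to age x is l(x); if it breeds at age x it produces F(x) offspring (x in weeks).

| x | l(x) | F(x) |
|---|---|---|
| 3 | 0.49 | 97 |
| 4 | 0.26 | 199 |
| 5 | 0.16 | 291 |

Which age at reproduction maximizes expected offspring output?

4

Expected offspring if breeding at age x = l(x) × F(x):
  age 3: 0.49 × 97 = 47.530
  age 4: 0.26 × 199 = 51.740
  age 5: 0.16 × 291 = 46.560
Maximum at age 4 (51.740).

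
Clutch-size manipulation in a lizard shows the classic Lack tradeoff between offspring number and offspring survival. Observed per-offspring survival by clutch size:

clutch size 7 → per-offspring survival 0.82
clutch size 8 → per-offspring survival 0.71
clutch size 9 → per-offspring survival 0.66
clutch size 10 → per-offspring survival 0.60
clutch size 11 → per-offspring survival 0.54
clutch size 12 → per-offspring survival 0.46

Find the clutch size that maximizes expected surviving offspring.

Expected surviving offspring = c × s(c):
  c=7: 7 × 0.82 = 5.740
  c=8: 8 × 0.71 = 5.680
  c=9: 9 × 0.66 = 5.940
  c=10: 10 × 0.60 = 6.000
  c=11: 11 × 0.54 = 5.940
  c=12: 12 × 0.46 = 5.520
Maximum at c = 10 (6.000 surviving offspring).

10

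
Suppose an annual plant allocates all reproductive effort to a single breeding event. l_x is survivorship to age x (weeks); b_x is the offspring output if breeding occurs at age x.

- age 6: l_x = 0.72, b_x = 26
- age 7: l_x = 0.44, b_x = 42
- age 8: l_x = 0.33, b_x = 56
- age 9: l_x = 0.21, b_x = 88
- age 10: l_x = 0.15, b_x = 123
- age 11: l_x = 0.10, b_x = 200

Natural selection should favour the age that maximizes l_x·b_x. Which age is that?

11

Expected offspring if breeding at age x = l_x × b_x:
  age 6: 0.72 × 26 = 18.720
  age 7: 0.44 × 42 = 18.480
  age 8: 0.33 × 56 = 18.480
  age 9: 0.21 × 88 = 18.480
  age 10: 0.15 × 123 = 18.450
  age 11: 0.10 × 200 = 20.000
Maximum at age 11 (20.000).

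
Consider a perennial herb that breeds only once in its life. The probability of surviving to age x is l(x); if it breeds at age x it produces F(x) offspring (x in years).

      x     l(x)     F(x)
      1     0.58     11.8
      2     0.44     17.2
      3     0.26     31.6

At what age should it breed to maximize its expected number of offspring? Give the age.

Expected offspring if breeding at age x = l(x) × F(x):
  age 1: 0.58 × 11.8 = 6.844
  age 2: 0.44 × 17.2 = 7.568
  age 3: 0.26 × 31.6 = 8.216
Maximum at age 3 (8.216).

3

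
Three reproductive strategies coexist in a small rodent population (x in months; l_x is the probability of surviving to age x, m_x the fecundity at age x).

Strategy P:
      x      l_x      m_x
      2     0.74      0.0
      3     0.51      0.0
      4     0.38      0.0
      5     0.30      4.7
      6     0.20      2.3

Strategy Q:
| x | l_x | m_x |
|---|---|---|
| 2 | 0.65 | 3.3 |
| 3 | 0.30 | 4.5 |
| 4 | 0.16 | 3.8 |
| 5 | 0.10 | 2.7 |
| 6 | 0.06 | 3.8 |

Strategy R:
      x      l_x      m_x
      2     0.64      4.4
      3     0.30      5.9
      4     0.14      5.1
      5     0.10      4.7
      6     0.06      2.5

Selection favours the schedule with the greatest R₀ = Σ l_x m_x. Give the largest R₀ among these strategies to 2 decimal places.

5.92

Strategy P: R₀ = 0.74×0.0 + 0.51×0.0 + 0.38×0.0 + 0.30×4.7 + 0.20×2.3 = 1.8700
Strategy Q: R₀ = 0.65×3.3 + 0.30×4.5 + 0.16×3.8 + 0.10×2.7 + 0.06×3.8 = 4.6010
Strategy R: R₀ = 0.64×4.4 + 0.30×5.9 + 0.14×5.1 + 0.10×4.7 + 0.06×2.5 = 5.9200
Highest R₀: strategy R with 5.9200.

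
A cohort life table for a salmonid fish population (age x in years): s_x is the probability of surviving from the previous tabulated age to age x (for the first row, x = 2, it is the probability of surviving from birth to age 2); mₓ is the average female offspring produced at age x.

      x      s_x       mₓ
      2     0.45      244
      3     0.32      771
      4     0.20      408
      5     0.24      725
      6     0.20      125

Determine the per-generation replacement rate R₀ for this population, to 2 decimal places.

Survivorship from birth: l_x = s_2·s_3·…·s_x.
  l_2 = 0.45000
  l_3 = 0.14400
  l_4 = 0.02880
  l_5 = 0.00691
  l_6 = 0.00138
R₀ = Σ l_x mₓ:
  age 2: 0.45000 × 244 = 109.8000
  age 3: 0.14400 × 771 = 111.0240
  age 4: 0.02880 × 408 = 11.7504
  age 5: 0.00691 × 725 = 5.0098
  age 6: 0.00138 × 125 = 0.1725
R₀ = 109.8000 + 111.0240 + 11.7504 + 5.0098 + 0.1725 = 237.7566

237.76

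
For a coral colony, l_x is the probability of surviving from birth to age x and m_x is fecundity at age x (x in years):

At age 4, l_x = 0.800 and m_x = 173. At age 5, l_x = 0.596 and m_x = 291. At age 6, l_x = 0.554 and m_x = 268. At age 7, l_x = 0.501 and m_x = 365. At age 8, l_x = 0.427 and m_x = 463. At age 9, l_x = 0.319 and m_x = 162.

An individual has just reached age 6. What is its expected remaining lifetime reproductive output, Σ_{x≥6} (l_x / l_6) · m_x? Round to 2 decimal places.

1048.22

l_6 = 0.554. Conditional survival from age 6 to x is l_x / l_6.
  x=6: (0.554/0.554) × 268 = 268.0000
  x=7: (0.501/0.554) × 365 = 330.0812
  x=8: (0.427/0.554) × 463 = 356.8610
  x=9: (0.319/0.554) × 162 = 93.2816
Sum = 268.0000 + 330.0812 + 356.8610 + 93.2816 = 1048.2238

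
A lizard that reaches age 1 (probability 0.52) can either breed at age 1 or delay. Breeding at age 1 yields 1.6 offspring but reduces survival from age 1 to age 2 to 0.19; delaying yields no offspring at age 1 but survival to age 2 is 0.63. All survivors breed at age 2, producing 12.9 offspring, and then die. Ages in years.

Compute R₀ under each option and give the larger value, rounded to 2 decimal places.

4.23

breed at age 1: R₀ = 0.52 × (1.6 + 0.19 × 12.9) = 0.52 × 4.0510 = 2.1065
delay to age 2: R₀ = 0.52 × (0.63 × 12.9) = 0.52 × 8.1270 = 4.2260
Higher: delay to age 2 (4.2260).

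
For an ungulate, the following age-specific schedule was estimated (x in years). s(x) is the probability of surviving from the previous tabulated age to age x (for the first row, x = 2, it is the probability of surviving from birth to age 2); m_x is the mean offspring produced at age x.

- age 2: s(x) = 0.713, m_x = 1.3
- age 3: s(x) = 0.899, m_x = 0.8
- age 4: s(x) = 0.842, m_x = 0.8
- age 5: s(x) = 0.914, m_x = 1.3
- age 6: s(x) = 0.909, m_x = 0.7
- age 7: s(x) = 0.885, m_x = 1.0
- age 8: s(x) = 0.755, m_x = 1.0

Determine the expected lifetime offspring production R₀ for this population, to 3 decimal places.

3.523

Survivorship from birth: l_x = s_2·s_3·…·s_x.
  l_2 = 0.71300
  l_3 = 0.64099
  l_4 = 0.53971
  l_5 = 0.49330
  l_6 = 0.44841
  l_7 = 0.39684
  l_8 = 0.29961
R₀ = Σ l_x m_x:
  age 2: 0.71300 × 1.3 = 0.9269
  age 3: 0.64099 × 0.8 = 0.5128
  age 4: 0.53971 × 0.8 = 0.4318
  age 5: 0.49330 × 1.3 = 0.6413
  age 6: 0.44841 × 0.7 = 0.3139
  age 7: 0.39684 × 1.0 = 0.3968
  age 8: 0.29961 × 1.0 = 0.2996
R₀ = 0.9269 + 0.5128 + 0.4318 + 0.6413 + 0.3139 + 0.3968 + 0.2996 = 3.5231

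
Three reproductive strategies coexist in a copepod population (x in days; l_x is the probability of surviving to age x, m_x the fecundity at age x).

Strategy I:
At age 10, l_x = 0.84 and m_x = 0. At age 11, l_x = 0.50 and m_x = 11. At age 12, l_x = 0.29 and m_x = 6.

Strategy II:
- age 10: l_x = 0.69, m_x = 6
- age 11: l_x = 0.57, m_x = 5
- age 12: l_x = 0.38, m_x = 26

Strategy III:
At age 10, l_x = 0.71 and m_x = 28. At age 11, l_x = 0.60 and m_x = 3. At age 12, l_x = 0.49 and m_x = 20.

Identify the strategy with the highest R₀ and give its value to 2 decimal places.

Strategy I: R₀ = 0.84×0 + 0.50×11 + 0.29×6 = 7.2400
Strategy II: R₀ = 0.69×6 + 0.57×5 + 0.38×26 = 16.8700
Strategy III: R₀ = 0.71×28 + 0.60×3 + 0.49×20 = 31.4800
Highest R₀: strategy III with 31.4800.

31.48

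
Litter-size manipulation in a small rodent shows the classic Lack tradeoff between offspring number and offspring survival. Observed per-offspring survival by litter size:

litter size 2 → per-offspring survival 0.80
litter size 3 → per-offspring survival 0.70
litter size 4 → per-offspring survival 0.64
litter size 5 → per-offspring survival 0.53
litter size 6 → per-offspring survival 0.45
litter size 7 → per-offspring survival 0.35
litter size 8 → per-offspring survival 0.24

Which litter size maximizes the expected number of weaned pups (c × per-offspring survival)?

Expected weaned pups = c × s(c):
  c=2: 2 × 0.80 = 1.600
  c=3: 3 × 0.70 = 2.100
  c=4: 4 × 0.64 = 2.560
  c=5: 5 × 0.53 = 2.650
  c=6: 6 × 0.45 = 2.700
  c=7: 7 × 0.35 = 2.450
  c=8: 8 × 0.24 = 1.920
Maximum at c = 6 (2.700 weaned pups).

6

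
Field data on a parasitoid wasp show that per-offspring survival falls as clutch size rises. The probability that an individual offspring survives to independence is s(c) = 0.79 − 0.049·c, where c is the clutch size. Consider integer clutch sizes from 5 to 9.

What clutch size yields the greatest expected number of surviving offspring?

Expected surviving offspring = c × s(c):
  c=5: 5 × 0.545 = 2.725
  c=6: 6 × 0.496 = 2.976
  c=7: 7 × 0.447 = 3.129
  c=8: 8 × 0.398 = 3.184
  c=9: 9 × 0.349 = 3.141
Maximum at c = 8 (3.184 surviving offspring).

8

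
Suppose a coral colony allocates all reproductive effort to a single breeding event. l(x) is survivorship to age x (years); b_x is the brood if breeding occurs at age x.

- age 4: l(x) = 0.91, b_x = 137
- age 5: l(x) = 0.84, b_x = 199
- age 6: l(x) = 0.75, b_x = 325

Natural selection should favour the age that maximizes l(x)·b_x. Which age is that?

Expected offspring if breeding at age x = l(x) × b_x:
  age 4: 0.91 × 137 = 124.670
  age 5: 0.84 × 199 = 167.160
  age 6: 0.75 × 325 = 243.750
Maximum at age 6 (243.750).

6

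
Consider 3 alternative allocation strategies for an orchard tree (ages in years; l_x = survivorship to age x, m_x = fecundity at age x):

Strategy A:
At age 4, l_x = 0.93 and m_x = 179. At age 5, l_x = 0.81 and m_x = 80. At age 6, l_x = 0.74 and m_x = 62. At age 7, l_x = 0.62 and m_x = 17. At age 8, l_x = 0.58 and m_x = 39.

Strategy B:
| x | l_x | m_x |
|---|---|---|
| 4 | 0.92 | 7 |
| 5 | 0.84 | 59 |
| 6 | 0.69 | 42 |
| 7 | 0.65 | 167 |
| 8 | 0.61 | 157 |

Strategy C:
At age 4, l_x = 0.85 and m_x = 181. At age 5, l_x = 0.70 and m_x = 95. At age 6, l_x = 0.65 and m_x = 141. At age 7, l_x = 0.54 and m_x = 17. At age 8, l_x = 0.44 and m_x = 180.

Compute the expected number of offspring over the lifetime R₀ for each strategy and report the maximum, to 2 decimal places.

Strategy A: R₀ = 0.93×179 + 0.81×80 + 0.74×62 + 0.62×17 + 0.58×39 = 310.3100
Strategy B: R₀ = 0.92×7 + 0.84×59 + 0.69×42 + 0.65×167 + 0.61×157 = 289.3000
Strategy C: R₀ = 0.85×181 + 0.70×95 + 0.65×141 + 0.54×17 + 0.44×180 = 400.3800
Highest R₀: strategy C with 400.3800.

400.38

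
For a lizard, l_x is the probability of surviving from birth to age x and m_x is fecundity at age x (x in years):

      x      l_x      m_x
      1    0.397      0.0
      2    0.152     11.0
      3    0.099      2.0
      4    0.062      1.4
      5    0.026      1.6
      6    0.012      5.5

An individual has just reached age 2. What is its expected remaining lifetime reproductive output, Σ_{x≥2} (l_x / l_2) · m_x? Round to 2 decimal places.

l_2 = 0.152. Conditional survival from age 2 to x is l_x / l_2.
  x=2: (0.152/0.152) × 11.0 = 11.0000
  x=3: (0.099/0.152) × 2.0 = 1.3026
  x=4: (0.062/0.152) × 1.4 = 0.5711
  x=5: (0.026/0.152) × 1.6 = 0.2737
  x=6: (0.012/0.152) × 5.5 = 0.4342
Sum = 11.0000 + 1.3026 + 0.5711 + 0.2737 + 0.4342 = 13.5816

13.58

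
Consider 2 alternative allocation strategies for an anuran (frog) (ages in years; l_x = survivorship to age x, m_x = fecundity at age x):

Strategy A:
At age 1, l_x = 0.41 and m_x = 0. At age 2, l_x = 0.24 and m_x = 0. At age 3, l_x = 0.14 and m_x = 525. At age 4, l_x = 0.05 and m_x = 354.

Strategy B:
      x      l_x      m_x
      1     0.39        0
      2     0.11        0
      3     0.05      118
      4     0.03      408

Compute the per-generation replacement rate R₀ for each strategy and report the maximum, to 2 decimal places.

91.20

Strategy A: R₀ = 0.41×0 + 0.24×0 + 0.14×525 + 0.05×354 = 91.2000
Strategy B: R₀ = 0.39×0 + 0.11×0 + 0.05×118 + 0.03×408 = 18.1400
Highest R₀: strategy A with 91.2000.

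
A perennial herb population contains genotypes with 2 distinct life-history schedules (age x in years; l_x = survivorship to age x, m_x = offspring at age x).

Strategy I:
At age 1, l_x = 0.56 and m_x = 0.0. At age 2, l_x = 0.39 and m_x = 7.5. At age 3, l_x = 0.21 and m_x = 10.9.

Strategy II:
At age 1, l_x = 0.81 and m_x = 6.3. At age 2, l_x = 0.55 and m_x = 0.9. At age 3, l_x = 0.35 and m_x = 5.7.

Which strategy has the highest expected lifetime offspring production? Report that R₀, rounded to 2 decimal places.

7.59

Strategy I: R₀ = 0.56×0.0 + 0.39×7.5 + 0.21×10.9 = 5.2140
Strategy II: R₀ = 0.81×6.3 + 0.55×0.9 + 0.35×5.7 = 7.5930
Highest R₀: strategy II with 7.5930.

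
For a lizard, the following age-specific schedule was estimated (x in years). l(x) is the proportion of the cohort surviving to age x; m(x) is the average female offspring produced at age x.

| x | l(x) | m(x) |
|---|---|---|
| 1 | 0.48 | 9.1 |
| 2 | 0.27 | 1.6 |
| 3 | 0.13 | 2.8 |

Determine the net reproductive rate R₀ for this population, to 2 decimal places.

R₀ = Σ l(x) m(x):
  age 1: 0.48 × 9.1 = 4.3680
  age 2: 0.27 × 1.6 = 0.4320
  age 3: 0.13 × 2.8 = 0.3640
R₀ = 4.3680 + 0.4320 + 0.3640 = 5.1640

5.16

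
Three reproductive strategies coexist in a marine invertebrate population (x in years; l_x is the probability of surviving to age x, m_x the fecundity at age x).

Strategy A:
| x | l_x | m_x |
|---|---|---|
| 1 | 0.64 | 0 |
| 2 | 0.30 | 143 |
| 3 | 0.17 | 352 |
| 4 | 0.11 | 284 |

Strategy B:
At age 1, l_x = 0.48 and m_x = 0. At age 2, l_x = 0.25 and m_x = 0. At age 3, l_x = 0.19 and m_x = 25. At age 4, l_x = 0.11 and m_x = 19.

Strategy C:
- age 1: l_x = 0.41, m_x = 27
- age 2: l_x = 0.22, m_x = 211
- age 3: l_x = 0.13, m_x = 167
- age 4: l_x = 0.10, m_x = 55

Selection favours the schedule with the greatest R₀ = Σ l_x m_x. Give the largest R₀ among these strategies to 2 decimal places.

133.98

Strategy A: R₀ = 0.64×0 + 0.30×143 + 0.17×352 + 0.11×284 = 133.9800
Strategy B: R₀ = 0.48×0 + 0.25×0 + 0.19×25 + 0.11×19 = 6.8400
Strategy C: R₀ = 0.41×27 + 0.22×211 + 0.13×167 + 0.10×55 = 84.7000
Highest R₀: strategy A with 133.9800.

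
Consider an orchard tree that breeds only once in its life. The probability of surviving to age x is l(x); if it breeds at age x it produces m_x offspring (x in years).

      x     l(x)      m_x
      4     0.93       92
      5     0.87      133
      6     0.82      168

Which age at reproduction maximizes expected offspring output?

6

Expected offspring if breeding at age x = l(x) × m_x:
  age 4: 0.93 × 92 = 85.560
  age 5: 0.87 × 133 = 115.710
  age 6: 0.82 × 168 = 137.760
Maximum at age 6 (137.760).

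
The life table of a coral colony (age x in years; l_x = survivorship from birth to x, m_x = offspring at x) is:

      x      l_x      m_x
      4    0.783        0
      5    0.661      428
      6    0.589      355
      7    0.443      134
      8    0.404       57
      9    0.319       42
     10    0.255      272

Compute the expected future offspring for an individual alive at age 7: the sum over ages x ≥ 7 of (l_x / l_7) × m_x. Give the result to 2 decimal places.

372.79

l_7 = 0.443. Conditional survival from age 7 to x is l_x / l_7.
  x=7: (0.443/0.443) × 134 = 134.0000
  x=8: (0.404/0.443) × 57 = 51.9819
  x=9: (0.319/0.443) × 42 = 30.2438
  x=10: (0.255/0.443) × 272 = 156.5688
Sum = 134.0000 + 51.9819 + 30.2438 + 156.5688 = 372.7946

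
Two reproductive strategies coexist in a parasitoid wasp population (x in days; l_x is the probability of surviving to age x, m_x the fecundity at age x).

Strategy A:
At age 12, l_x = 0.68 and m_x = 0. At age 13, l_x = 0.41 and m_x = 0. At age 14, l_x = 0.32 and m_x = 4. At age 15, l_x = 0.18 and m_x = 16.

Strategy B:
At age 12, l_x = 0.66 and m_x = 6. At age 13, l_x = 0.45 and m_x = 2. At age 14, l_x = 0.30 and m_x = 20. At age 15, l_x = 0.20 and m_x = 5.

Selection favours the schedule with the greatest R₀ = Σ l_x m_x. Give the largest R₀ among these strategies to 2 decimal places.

Strategy A: R₀ = 0.68×0 + 0.41×0 + 0.32×4 + 0.18×16 = 4.1600
Strategy B: R₀ = 0.66×6 + 0.45×2 + 0.30×20 + 0.20×5 = 11.8600
Highest R₀: strategy B with 11.8600.

11.86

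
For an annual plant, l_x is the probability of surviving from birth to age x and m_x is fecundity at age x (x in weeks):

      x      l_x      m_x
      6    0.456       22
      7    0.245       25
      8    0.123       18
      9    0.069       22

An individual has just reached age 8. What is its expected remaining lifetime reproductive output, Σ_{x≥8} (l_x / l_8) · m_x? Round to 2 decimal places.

30.34

l_8 = 0.123. Conditional survival from age 8 to x is l_x / l_8.
  x=8: (0.123/0.123) × 18 = 18.0000
  x=9: (0.069/0.123) × 22 = 12.3415
Sum = 18.0000 + 12.3415 = 30.3415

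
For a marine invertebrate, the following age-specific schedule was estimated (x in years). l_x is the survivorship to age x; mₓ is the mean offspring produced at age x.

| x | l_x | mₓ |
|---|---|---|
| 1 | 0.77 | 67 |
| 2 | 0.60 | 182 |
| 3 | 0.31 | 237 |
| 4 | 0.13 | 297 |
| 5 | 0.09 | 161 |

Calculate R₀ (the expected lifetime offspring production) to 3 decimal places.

R₀ = Σ l_x mₓ:
  age 1: 0.77 × 67 = 51.5900
  age 2: 0.60 × 182 = 109.2000
  age 3: 0.31 × 237 = 73.4700
  age 4: 0.13 × 297 = 38.6100
  age 5: 0.09 × 161 = 14.4900
R₀ = 51.5900 + 109.2000 + 73.4700 + 38.6100 + 14.4900 = 287.3600

287.360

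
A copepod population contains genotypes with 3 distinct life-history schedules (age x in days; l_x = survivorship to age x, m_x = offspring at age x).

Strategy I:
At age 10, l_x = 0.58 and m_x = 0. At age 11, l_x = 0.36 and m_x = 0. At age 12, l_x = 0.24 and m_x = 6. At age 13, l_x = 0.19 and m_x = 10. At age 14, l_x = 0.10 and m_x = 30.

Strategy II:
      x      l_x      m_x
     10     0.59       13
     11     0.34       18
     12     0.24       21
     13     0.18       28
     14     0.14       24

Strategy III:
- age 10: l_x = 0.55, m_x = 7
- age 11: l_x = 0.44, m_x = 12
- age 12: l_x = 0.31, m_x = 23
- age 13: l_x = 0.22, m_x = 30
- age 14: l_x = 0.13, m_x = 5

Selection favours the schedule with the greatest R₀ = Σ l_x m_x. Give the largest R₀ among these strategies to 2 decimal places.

27.23

Strategy I: R₀ = 0.58×0 + 0.36×0 + 0.24×6 + 0.19×10 + 0.10×30 = 6.3400
Strategy II: R₀ = 0.59×13 + 0.34×18 + 0.24×21 + 0.18×28 + 0.14×24 = 27.2300
Strategy III: R₀ = 0.55×7 + 0.44×12 + 0.31×23 + 0.22×30 + 0.13×5 = 23.5100
Highest R₀: strategy II with 27.2300.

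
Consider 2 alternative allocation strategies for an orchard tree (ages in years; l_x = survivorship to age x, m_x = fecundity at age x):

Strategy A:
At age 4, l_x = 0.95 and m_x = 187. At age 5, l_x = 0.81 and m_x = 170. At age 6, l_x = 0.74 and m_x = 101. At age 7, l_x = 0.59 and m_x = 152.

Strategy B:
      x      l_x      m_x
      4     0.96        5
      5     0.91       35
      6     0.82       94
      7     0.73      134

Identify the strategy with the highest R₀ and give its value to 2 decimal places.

479.77

Strategy A: R₀ = 0.95×187 + 0.81×170 + 0.74×101 + 0.59×152 = 479.7700
Strategy B: R₀ = 0.96×5 + 0.91×35 + 0.82×94 + 0.73×134 = 211.5500
Highest R₀: strategy A with 479.7700.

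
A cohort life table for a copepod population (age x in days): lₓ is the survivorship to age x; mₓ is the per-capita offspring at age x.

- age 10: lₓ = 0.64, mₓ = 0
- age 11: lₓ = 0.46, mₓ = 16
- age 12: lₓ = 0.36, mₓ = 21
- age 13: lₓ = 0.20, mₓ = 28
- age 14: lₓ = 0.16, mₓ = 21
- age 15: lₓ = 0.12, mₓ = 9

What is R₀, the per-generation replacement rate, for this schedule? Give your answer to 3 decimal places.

24.960

R₀ = Σ lₓ mₓ:
  age 10: 0.64 × 0 = 0.0000
  age 11: 0.46 × 16 = 7.3600
  age 12: 0.36 × 21 = 7.5600
  age 13: 0.20 × 28 = 5.6000
  age 14: 0.16 × 21 = 3.3600
  age 15: 0.12 × 9 = 1.0800
R₀ = 0.0000 + 7.3600 + 7.5600 + 5.6000 + 3.3600 + 1.0800 = 24.9600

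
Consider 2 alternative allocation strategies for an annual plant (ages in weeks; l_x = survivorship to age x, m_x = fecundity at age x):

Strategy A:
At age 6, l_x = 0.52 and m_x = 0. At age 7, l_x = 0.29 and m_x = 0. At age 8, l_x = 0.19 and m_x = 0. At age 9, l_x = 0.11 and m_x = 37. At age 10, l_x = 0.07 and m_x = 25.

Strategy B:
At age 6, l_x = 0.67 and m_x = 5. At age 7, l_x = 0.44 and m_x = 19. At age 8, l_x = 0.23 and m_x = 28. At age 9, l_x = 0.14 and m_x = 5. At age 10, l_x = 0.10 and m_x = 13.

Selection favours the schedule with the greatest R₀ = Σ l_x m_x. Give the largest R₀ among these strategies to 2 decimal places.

Strategy A: R₀ = 0.52×0 + 0.29×0 + 0.19×0 + 0.11×37 + 0.07×25 = 5.8200
Strategy B: R₀ = 0.67×5 + 0.44×19 + 0.23×28 + 0.14×5 + 0.10×13 = 20.1500
Highest R₀: strategy B with 20.1500.

20.15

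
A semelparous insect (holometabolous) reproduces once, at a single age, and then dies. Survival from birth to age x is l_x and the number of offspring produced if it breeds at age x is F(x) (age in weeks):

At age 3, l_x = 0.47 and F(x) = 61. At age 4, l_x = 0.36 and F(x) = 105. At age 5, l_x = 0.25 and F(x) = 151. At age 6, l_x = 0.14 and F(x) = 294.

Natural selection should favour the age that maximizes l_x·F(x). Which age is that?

Expected offspring if breeding at age x = l_x × F(x):
  age 3: 0.47 × 61 = 28.670
  age 4: 0.36 × 105 = 37.800
  age 5: 0.25 × 151 = 37.750
  age 6: 0.14 × 294 = 41.160
Maximum at age 6 (41.160).

6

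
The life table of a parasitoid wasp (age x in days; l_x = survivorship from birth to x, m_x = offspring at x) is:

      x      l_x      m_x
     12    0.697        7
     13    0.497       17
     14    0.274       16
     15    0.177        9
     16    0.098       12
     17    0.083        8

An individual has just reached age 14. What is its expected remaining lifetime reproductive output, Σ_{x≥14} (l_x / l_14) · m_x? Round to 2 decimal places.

28.53

l_14 = 0.274. Conditional survival from age 14 to x is l_x / l_14.
  x=14: (0.274/0.274) × 16 = 16.0000
  x=15: (0.177/0.274) × 9 = 5.8139
  x=16: (0.098/0.274) × 12 = 4.2920
  x=17: (0.083/0.274) × 8 = 2.4234
Sum = 16.0000 + 5.8139 + 4.2920 + 2.4234 = 28.5292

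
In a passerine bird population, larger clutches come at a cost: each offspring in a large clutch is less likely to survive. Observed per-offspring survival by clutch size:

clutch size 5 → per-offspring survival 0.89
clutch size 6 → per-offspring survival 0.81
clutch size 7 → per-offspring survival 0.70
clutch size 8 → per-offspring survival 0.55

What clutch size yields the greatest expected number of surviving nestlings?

7

Expected surviving nestlings = c × s(c):
  c=5: 5 × 0.89 = 4.450
  c=6: 6 × 0.81 = 4.860
  c=7: 7 × 0.70 = 4.900
  c=8: 8 × 0.55 = 4.400
Maximum at c = 7 (4.900 surviving nestlings).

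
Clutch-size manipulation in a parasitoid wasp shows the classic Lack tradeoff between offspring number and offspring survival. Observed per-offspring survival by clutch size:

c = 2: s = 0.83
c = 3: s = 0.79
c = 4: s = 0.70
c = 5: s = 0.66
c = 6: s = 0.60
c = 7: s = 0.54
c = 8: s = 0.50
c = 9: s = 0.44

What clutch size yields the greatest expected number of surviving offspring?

Expected surviving offspring = c × s(c):
  c=2: 2 × 0.83 = 1.660
  c=3: 3 × 0.79 = 2.370
  c=4: 4 × 0.70 = 2.800
  c=5: 5 × 0.66 = 3.300
  c=6: 6 × 0.60 = 3.600
  c=7: 7 × 0.54 = 3.780
  c=8: 8 × 0.50 = 4.000
  c=9: 9 × 0.44 = 3.960
Maximum at c = 8 (4.000 surviving offspring).

8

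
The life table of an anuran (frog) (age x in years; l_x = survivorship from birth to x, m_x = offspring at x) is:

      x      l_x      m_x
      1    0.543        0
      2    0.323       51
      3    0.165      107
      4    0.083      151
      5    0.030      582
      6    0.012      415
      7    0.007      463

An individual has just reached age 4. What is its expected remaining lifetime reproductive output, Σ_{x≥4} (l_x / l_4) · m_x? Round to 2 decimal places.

l_4 = 0.083. Conditional survival from age 4 to x is l_x / l_4.
  x=4: (0.083/0.083) × 151 = 151.0000
  x=5: (0.030/0.083) × 582 = 210.3614
  x=6: (0.012/0.083) × 415 = 60.0000
  x=7: (0.007/0.083) × 463 = 39.0482
Sum = 151.0000 + 210.3614 + 60.0000 + 39.0482 = 460.4096

460.41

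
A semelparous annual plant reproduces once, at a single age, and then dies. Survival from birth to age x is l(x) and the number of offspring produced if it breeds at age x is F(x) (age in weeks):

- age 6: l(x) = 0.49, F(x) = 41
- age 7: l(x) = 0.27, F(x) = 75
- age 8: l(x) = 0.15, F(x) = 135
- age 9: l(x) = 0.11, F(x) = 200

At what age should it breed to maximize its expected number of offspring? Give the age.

Expected offspring if breeding at age x = l(x) × F(x):
  age 6: 0.49 × 41 = 20.090
  age 7: 0.27 × 75 = 20.250
  age 8: 0.15 × 135 = 20.250
  age 9: 0.11 × 200 = 22.000
Maximum at age 9 (22.000).

9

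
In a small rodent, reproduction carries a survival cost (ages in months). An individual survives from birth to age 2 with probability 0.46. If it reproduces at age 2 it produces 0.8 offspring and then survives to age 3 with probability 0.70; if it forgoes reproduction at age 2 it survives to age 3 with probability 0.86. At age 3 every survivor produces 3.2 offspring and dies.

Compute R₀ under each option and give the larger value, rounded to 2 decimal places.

1.40

breed at age 2: R₀ = 0.46 × (0.8 + 0.70 × 3.2) = 0.46 × 3.0400 = 1.3984
delay to age 3: R₀ = 0.46 × (0.86 × 3.2) = 0.46 × 2.7520 = 1.2659
Higher: breed at age 2 (1.3984).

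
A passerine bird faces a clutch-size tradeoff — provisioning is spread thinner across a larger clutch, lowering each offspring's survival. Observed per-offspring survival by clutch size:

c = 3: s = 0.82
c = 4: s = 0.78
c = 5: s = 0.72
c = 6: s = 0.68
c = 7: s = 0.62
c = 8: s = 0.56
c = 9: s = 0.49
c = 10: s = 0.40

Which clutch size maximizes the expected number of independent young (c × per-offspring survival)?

8

Expected independent young = c × s(c):
  c=3: 3 × 0.82 = 2.460
  c=4: 4 × 0.78 = 3.120
  c=5: 5 × 0.72 = 3.600
  c=6: 6 × 0.68 = 4.080
  c=7: 7 × 0.62 = 4.340
  c=8: 8 × 0.56 = 4.480
  c=9: 9 × 0.49 = 4.410
  c=10: 10 × 0.40 = 4.000
Maximum at c = 8 (4.480 independent young).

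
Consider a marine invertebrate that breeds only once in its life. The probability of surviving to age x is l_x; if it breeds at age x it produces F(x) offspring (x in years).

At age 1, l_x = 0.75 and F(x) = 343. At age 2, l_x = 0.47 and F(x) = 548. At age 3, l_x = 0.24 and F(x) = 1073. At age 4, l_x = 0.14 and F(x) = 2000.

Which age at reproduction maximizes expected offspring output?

Expected offspring if breeding at age x = l_x × F(x):
  age 1: 0.75 × 343 = 257.250
  age 2: 0.47 × 548 = 257.560
  age 3: 0.24 × 1073 = 257.520
  age 4: 0.14 × 2000 = 280.000
Maximum at age 4 (280.000).

4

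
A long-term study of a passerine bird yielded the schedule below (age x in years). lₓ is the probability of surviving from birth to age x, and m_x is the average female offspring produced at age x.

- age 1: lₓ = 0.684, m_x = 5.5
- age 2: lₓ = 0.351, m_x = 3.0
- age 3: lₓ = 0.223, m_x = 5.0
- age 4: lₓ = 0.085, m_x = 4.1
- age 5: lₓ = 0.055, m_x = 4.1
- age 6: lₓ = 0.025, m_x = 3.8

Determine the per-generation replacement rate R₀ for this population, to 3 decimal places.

R₀ = Σ lₓ m_x:
  age 1: 0.684 × 5.5 = 3.7620
  age 2: 0.351 × 3.0 = 1.0530
  age 3: 0.223 × 5.0 = 1.1150
  age 4: 0.085 × 4.1 = 0.3485
  age 5: 0.055 × 4.1 = 0.2255
  age 6: 0.025 × 3.8 = 0.0950
R₀ = 3.7620 + 1.0530 + 1.1150 + 0.3485 + 0.2255 + 0.0950 = 6.5990

6.599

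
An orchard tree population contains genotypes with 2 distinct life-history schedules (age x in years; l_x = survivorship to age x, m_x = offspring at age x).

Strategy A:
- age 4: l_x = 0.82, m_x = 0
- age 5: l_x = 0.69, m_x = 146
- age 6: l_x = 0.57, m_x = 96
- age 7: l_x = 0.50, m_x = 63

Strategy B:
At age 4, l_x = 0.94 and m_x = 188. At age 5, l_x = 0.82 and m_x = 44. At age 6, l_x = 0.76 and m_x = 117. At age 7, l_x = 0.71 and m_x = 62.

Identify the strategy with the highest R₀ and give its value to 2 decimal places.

Strategy A: R₀ = 0.82×0 + 0.69×146 + 0.57×96 + 0.50×63 = 186.9600
Strategy B: R₀ = 0.94×188 + 0.82×44 + 0.76×117 + 0.71×62 = 345.7400
Highest R₀: strategy B with 345.7400.

345.74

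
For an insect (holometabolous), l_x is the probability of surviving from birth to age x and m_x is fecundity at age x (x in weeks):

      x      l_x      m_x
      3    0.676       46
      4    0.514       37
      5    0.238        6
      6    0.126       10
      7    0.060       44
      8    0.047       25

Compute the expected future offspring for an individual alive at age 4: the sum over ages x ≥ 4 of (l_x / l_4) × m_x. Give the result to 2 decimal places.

49.65

l_4 = 0.514. Conditional survival from age 4 to x is l_x / l_4.
  x=4: (0.514/0.514) × 37 = 37.0000
  x=5: (0.238/0.514) × 6 = 2.7782
  x=6: (0.126/0.514) × 10 = 2.4514
  x=7: (0.060/0.514) × 44 = 5.1362
  x=8: (0.047/0.514) × 25 = 2.2860
Sum = 37.0000 + 2.7782 + 2.4514 + 5.1362 + 2.2860 = 49.6518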